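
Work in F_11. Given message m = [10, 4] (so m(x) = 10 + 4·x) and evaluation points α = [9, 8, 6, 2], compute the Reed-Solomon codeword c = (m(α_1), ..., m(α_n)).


c = [2, 9, 1, 7]

Message polynomial: m(x) = 10 + 4·x (mod 11).
For each evaluation point α_i, compute m(α_i) mod 11:
  α_1 = 9: Horner steps 4 → 2, so m(9) = 2.
  α_2 = 8: Horner steps 4 → 9, so m(8) = 9.
  α_3 = 6: Horner steps 4 → 1, so m(6) = 1.
  α_4 = 2: Horner steps 4 → 7, so m(2) = 7.
Codeword c = [2, 9, 1, 7] ∈ F_11^4.


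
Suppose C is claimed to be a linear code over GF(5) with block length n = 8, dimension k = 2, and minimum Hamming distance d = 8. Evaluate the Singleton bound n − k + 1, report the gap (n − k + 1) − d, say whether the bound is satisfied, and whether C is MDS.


Singleton RHS = n − k + 1 = 7, slack = -1, bound violated (no such code; not MDS).

Singleton bound: d ≤ n − k + 1.
Here n = 8, k = 2, so n − k + 1 = 7.
Given d = 8, check d ≤ 7: NO.
Slack = (n − k + 1) − d = -1.
The slack is negative: d = 8 exceeds n − k + 1 = 7 by 1, so the Singleton bound is violated and no linear [8, 2, 8]_5 code can exist. In particular it is not MDS (MDS requires d = n − k + 1 exactly).
Description: the claimed parameters are [8, 2, 8]_5; such a code would be impossible (violates the Singleton bound).


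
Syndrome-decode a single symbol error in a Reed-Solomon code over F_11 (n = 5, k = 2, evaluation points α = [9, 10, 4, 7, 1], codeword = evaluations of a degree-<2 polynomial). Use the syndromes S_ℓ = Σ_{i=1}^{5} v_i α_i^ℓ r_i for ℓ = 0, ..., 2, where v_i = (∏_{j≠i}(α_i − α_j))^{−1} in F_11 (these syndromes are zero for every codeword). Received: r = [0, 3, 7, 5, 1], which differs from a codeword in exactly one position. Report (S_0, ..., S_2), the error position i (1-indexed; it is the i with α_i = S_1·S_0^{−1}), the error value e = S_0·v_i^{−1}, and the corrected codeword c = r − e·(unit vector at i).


S = (4, 4, 4), error at position 5, error magnitude e = 3, c = [0, 3, 7, 5, 9].

Step 1: column multipliers v_i = (∏_{j≠i}(α_i − α_j))^{−1} mod 11.
  i = 1 (α = 9): (9−10)(9−4)(9−7)(9−1) = (−1)·5·2·8 = −80 ≡ 8, so v_1 = 8^{−1} = 7 (mod 11).
  i = 2 (α = 10): (10−9)(10−4)(10−7)(10−1) = 1·6·3·9 = 162 ≡ 8, so v_2 = 8^{−1} = 7 (mod 11).
  i = 3 (α = 4): (4−9)(4−10)(4−7)(4−1) = (−5)·(−6)·(−3)·3 = −270 ≡ 5, so v_3 = 5^{−1} = 9 (mod 11).
  i = 4 (α = 7): (7−9)(7−10)(7−4)(7−1) = (−2)·(−3)·3·6 = 108 ≡ 9, so v_4 = 9^{−1} = 5 (mod 11).
  i = 5 (α = 1): (1−9)(1−10)(1−4)(1−7) = (−8)·(−9)·(−3)·(−6) = 1296 ≡ 9, so v_5 = 9^{−1} = 5 (mod 11).
  v = [7, 7, 9, 5, 5].
Step 2: syndromes of r = [0, 3, 7, 5, 1] (all sums mod 11).
  S_0 = Σ v_i r_i = 7·0 + 7·3 + 9·7 + 5·5 + 5·1 = 114 ≡ 4.
  S_1 = Σ v_i α_i r_i = 7·9·0 + 7·10·3 + 9·4·7 + 5·7·5 + 5·1·1 = 642 ≡ 4.
  α_i^2 mod 11 = [4, 1, 5, 5, 1].
  S_2 = Σ v_i α_i^2 r_i = 7·4·0 + 7·1·3 + 9·5·7 + 5·5·5 + 5·1·1 = 466 ≡ 4.
  S = (4, 4, 4) ≠ 0, so r is not a codeword (an error is present).
Step 3: locate the error. For a single error e at position i, S_ℓ = v_i·e·α_i^ℓ, so α_err = S_1/S_0.
  S_0^{−1} = 4^{−1} = 3 (mod 11), so α_err = 4·3 = 12 ≡ 1 = α_5. Error position i = 5.
  Consistency check: S_2/S_1 = 4·3 = 12 ≡ 1 = α_err ✓ (single-error assumption holds).
Step 4: error magnitude e = S_0/v_5 = S_0·∏_{j≠5}(α_5 − α_j) = 4·9 = 36 ≡ 3 (mod 11).
Step 5: correct position 5: c_5 = r_5 − e = 1 − 3 ≡ 9 (mod 11). Hence c = [0, 3, 7, 5, 9].
  Check: interpolating c through the α_i gives m(x) = 6 + 3·x (degree < 2) with m(α_i) = c_i for every i, so c is indeed a codeword.


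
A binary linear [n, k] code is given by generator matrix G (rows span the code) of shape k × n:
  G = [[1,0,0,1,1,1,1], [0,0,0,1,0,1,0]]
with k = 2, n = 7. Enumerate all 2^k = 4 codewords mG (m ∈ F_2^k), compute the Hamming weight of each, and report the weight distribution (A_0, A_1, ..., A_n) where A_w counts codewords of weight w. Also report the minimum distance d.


Weight distribution: A_0 = 1, A_2 = 1, A_3 = 1, A_5 = 1. Minimum distance d = 2.

Enumerate all 2^2 = 4 messages m ∈ F_2^2.
For each, compute codeword c = mG in F_2^7, then tally its weight.
  m = 00 → c = 0000000, weight = 0.
  m = 10 → c = 1001111, weight = 5.
  m = 01 → c = 0001010, weight = 2.
  m = 11 → c = 1000101, weight = 3.
Tally weights:
  weight 0: 1 codewords.
  weight 2: 1 codewords.
  weight 3: 1 codewords.
  weight 5: 1 codewords.
Minimum distance d = smallest w > 0 with A_w > 0 = 2.
Sanity: Σ A_w = 4 = 2^2 = 4 ✓.


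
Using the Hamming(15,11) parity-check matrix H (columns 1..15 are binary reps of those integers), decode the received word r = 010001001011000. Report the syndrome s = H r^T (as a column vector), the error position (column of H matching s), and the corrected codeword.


s = (1, 0, 1, 0)^T, error position = 10, corrected codeword c = 010001001111000

Compute s = H r^T mod 2 one row at a time:
  s_1 = 0 + 1 + 0 + 1 + 1 + 0 + 0 + 0 = 3 ≡ 1 (mod 2).
  s_2 = 0 + 0 + 1 + 0 + 1 + 0 + 0 + 0 = 2 ≡ 0 (mod 2).
  s_3 = 1 + 0 + 1 + 0 + 0 + 1 + 0 + 0 = 3 ≡ 1 (mod 2).
  s_4 = 0 + 0 + 0 + 0 + 1 + 1 + 0 + 0 = 2 ≡ 0 (mod 2).
s = (1, 0, 1, 0)^T — this equals column 10 of H (binary 1010), so error is at position 10.
Correct: flip bit 10 of r = 010001001011000 to get c = 010001001111000.


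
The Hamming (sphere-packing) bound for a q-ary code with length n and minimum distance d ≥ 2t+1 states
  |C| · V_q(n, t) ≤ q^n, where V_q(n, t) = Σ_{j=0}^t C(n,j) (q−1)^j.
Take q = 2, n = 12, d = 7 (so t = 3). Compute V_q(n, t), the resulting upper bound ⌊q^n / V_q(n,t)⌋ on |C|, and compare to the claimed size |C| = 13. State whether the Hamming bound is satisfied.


V_q(n, t) = 299, q^n = 4096, Hamming bound = 13, |C| = 13 ≤ bound (satisfied).

Step 1: Compute V_q(n, t) = Σ_{j=0}^3 C(n, j) (q−1)^j.
  j = 0: C(12,0)·(1)^0 = 1·1 = 1.
  j = 1: C(12,1)·(1)^1 = 12·1 = 12.
  j = 2: C(12,2)·(1)^2 = 66·1 = 66.
  j = 3: C(12,3)·(1)^3 = 220·1 = 220.
  V_q(n, t) = 1 + 12 + 66 + 220 = 299.
Step 2: q^n = 2^12 = 4096.
Step 3: Hamming bound ⌊q^n / V_q(n,t)⌋ = ⌊4096/299⌋ = 13.
Step 4: Compare |C| = 13 to 13: satisfied.
The claimed |C| lies at the Hamming bound (tight).


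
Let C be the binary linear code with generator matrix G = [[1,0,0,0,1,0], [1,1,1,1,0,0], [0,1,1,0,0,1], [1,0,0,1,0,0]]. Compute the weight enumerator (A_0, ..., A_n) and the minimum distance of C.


Weight distribution: A_0 = 1, A_1 = 1, A_2 = 4, A_3 = 4, A_4 = 3, A_5 = 3. Minimum distance d = 1.

Enumerate all 2^4 = 16 messages m ∈ F_2^4.
For each, compute codeword c = mG in F_2^6, then tally its weight.
  m = 0000 → c = 000000, weight = 0.
  m = 1000 → c = 100010, weight = 2.
  m = 0100 → c = 111100, weight = 4.
  m = 1100 → c = 011110, weight = 4.
  m = 0010 → c = 011001, weight = 3.
  m = 1010 → c = 111011, weight = 5.
  m = 0110 → c = 100101, weight = 3.
  m = 1110 → c = 000111, weight = 3.
  m = 0001 → c = 100100, weight = 2.
  m = 1001 → c = 000110, weight = 2.
  m = 0101 → c = 011000, weight = 2.
  m = 1101 → c = 111010, weight = 4.
  m = 0011 → c = 111101, weight = 5.
  m = 1011 → c = 011111, weight = 5.
  m = 0111 → c = 000001, weight = 1.
  m = 1111 → c = 100011, weight = 3.
Tally weights:
  weight 0: 1 codewords.
  weight 1: 1 codewords.
  weight 2: 4 codewords.
  weight 3: 4 codewords.
  weight 4: 3 codewords.
  weight 5: 3 codewords.
Minimum distance d = smallest w > 0 with A_w > 0 = 1.
Sanity: Σ A_w = 16 = 2^4 = 16 ✓.


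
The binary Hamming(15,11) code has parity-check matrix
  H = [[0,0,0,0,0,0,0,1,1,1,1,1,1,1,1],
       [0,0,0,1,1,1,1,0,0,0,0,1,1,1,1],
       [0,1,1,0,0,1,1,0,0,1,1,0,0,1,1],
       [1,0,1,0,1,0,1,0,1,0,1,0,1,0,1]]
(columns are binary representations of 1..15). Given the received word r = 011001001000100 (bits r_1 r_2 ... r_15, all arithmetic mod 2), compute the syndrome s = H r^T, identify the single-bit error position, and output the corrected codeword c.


s = (0, 0, 1, 1)^T, error position = 3, corrected codeword c = 010001001000100

Compute s = H r^T mod 2 one row at a time:
  s_1 = 0 + 1 + 0 + 0 + 0 + 1 + 0 + 0 = 2 ≡ 0 (mod 2).
  s_2 = 0 + 0 + 1 + 0 + 0 + 1 + 0 + 0 = 2 ≡ 0 (mod 2).
  s_3 = 1 + 1 + 1 + 0 + 0 + 0 + 0 + 0 = 3 ≡ 1 (mod 2).
  s_4 = 0 + 1 + 0 + 0 + 1 + 0 + 1 + 0 = 3 ≡ 1 (mod 2).
s = (0, 0, 1, 1)^T — this equals column 3 of H (binary 0011), so error is at position 3.
Correct: flip bit 3 of r = 011001001000100 to get c = 010001001000100.


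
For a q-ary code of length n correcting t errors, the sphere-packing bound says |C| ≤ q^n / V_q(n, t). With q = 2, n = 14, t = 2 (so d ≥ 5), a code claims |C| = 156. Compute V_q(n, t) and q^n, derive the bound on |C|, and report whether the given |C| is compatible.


V_q(n, t) = 106, q^n = 16384, Hamming bound = 154, |C| = 156 > bound (violated).

Step 1: Compute V_q(n, t) = Σ_{j=0}^2 C(n, j) (q−1)^j.
  j = 0: C(14,0)·(1)^0 = 1·1 = 1.
  j = 1: C(14,1)·(1)^1 = 14·1 = 14.
  j = 2: C(14,2)·(1)^2 = 91·1 = 91.
  V_q(n, t) = 1 + 14 + 91 = 106.
Step 2: q^n = 2^14 = 16384.
Step 3: Hamming bound ⌊q^n / V_q(n,t)⌋ = ⌊16384/106⌋ = 154.
Step 4: Compare |C| = 156 to 154: violated.
The claimed |C| lies above the Hamming bound, so no 2-ary code of length 14 with d ≥ 5 can have 156 codewords.


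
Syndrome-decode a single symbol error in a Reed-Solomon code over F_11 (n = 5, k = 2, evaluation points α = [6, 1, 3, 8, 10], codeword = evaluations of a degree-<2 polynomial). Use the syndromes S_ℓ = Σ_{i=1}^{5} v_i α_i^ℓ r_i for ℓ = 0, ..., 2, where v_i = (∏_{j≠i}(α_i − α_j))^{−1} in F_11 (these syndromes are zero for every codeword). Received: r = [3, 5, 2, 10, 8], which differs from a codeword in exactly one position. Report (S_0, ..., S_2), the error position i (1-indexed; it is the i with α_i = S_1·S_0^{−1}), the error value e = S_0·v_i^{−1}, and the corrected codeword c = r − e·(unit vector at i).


S = (7, 1, 8), error at position 4, error magnitude e = 10, c = [3, 5, 2, 0, 8].

Step 1: column multipliers v_i = (∏_{j≠i}(α_i − α_j))^{−1} mod 11.
  i = 1 (α = 6): (6−1)(6−3)(6−8)(6−10) = 5·3·(−2)·(−4) = 120 ≡ 10, so v_1 = 10^{−1} = 10 (mod 11).
  i = 2 (α = 1): (1−6)(1−3)(1−8)(1−10) = (−5)·(−2)·(−7)·(−9) = 630 ≡ 3, so v_2 = 3^{−1} = 4 (mod 11).
  i = 3 (α = 3): (3−6)(3−1)(3−8)(3−10) = (−3)·2·(−5)·(−7) = −210 ≡ 10, so v_3 = 10^{−1} = 10 (mod 11).
  i = 4 (α = 8): (8−6)(8−1)(8−3)(8−10) = 2·7·5·(−2) = −140 ≡ 3, so v_4 = 3^{−1} = 4 (mod 11).
  i = 5 (α = 10): (10−6)(10−1)(10−3)(10−8) = 4·9·7·2 = 504 ≡ 9, so v_5 = 9^{−1} = 5 (mod 11).
  v = [10, 4, 10, 4, 5].
Step 2: syndromes of r = [3, 5, 2, 10, 8] (all sums mod 11).
  S_0 = Σ v_i r_i = 10·3 + 4·5 + 10·2 + 4·10 + 5·8 = 150 ≡ 7.
  S_1 = Σ v_i α_i r_i = 10·6·3 + 4·1·5 + 10·3·2 + 4·8·10 + 5·10·8 = 980 ≡ 1.
  α_i^2 mod 11 = [3, 1, 9, 9, 1].
  S_2 = Σ v_i α_i^2 r_i = 10·3·3 + 4·1·5 + 10·9·2 + 4·9·10 + 5·1·8 = 690 ≡ 8.
  S = (7, 1, 8) ≠ 0, so r is not a codeword (an error is present).
Step 3: locate the error. For a single error e at position i, S_ℓ = v_i·e·α_i^ℓ, so α_err = S_1/S_0.
  S_0^{−1} = 7^{−1} = 8 (mod 11), so α_err = 1·8 = 8 ≡ 8 = α_4. Error position i = 4.
  Consistency check: S_2/S_1 = 8·1 = 8 ≡ 8 = α_err ✓ (single-error assumption holds).
Step 4: error magnitude e = S_0/v_4 = S_0·∏_{j≠4}(α_4 − α_j) = 7·3 = 21 ≡ 10 (mod 11).
Step 5: correct position 4: c_4 = r_4 − e = 10 − 10 ≡ 0 (mod 11). Hence c = [3, 5, 2, 0, 8].
  Check: interpolating c through the α_i gives m(x) = 1 + 4·x (degree < 2) with m(α_i) = c_i for every i, so c is indeed a codeword.


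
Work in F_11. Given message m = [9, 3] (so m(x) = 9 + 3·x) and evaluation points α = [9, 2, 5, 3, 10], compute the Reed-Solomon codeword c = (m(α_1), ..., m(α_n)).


c = [3, 4, 2, 7, 6]

Message polynomial: m(x) = 9 + 3·x (mod 11).
For each evaluation point α_i, compute m(α_i) mod 11:
  α_1 = 9: Horner steps 3 → 3, so m(9) = 3.
  α_2 = 2: Horner steps 3 → 4, so m(2) = 4.
  α_3 = 5: Horner steps 3 → 2, so m(5) = 2.
  α_4 = 3: Horner steps 3 → 7, so m(3) = 7.
  α_5 = 10: Horner steps 3 → 6, so m(10) = 6.
Codeword c = [3, 4, 2, 7, 6] ∈ F_11^5.


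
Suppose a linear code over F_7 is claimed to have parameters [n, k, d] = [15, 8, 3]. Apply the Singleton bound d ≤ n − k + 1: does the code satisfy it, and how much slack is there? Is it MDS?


Singleton RHS = n − k + 1 = 8, slack = 5, bound satisfied, not MDS.

Singleton bound: d ≤ n − k + 1.
Here n = 15, k = 8, so n − k + 1 = 8.
Given d = 3, check d ≤ 8: YES.
Slack = (n − k + 1) − d = 5.
The code is NOT MDS (slack = 5 > 0).
Description: the claimed parameters are [15, 8, 3]_7; such a code would be non-MDS.


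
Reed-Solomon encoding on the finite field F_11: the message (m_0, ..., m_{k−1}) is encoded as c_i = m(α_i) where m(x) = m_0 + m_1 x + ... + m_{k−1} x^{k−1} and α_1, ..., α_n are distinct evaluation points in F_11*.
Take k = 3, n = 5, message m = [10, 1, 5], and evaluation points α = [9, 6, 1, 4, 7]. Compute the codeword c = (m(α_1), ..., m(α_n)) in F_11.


c = [6, 9, 5, 6, 9]

Message polynomial: m(x) = 10 + 1·x + 5·x^2 (mod 11).
For each evaluation point α_i, compute m(α_i) mod 11:
  α_1 = 9: Horner steps 5 → 2 → 6, so m(9) = 6.
  α_2 = 6: Horner steps 5 → 9 → 9, so m(6) = 9.
  α_3 = 1: Horner steps 5 → 6 → 5, so m(1) = 5.
  α_4 = 4: Horner steps 5 → 10 → 6, so m(4) = 6.
  α_5 = 7: Horner steps 5 → 3 → 9, so m(7) = 9.
Codeword c = [6, 9, 5, 6, 9] ∈ F_11^5.


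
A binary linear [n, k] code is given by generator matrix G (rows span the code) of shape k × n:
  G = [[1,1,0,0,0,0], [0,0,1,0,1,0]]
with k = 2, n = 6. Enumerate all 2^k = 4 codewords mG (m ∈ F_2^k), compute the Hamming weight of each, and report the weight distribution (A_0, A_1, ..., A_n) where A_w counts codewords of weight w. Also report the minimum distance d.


Weight distribution: A_0 = 1, A_2 = 2, A_4 = 1. Minimum distance d = 2.

Enumerate all 2^2 = 4 messages m ∈ F_2^2.
For each, compute codeword c = mG in F_2^6, then tally its weight.
  m = 00 → c = 000000, weight = 0.
  m = 10 → c = 110000, weight = 2.
  m = 01 → c = 001010, weight = 2.
  m = 11 → c = 111010, weight = 4.
Tally weights:
  weight 0: 1 codewords.
  weight 2: 2 codewords.
  weight 4: 1 codewords.
Minimum distance d = smallest w > 0 with A_w > 0 = 2.
Sanity: Σ A_w = 4 = 2^2 = 4 ✓.


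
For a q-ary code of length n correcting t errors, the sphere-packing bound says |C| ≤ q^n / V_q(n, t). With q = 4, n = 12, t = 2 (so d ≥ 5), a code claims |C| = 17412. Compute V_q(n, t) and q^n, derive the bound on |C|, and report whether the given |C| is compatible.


V_q(n, t) = 631, q^n = 16777216, Hamming bound = 26588, |C| = 17412 ≤ bound (satisfied).

Step 1: Compute V_q(n, t) = Σ_{j=0}^2 C(n, j) (q−1)^j.
  j = 0: C(12,0)·(3)^0 = 1·1 = 1.
  j = 1: C(12,1)·(3)^1 = 12·3 = 36.
  j = 2: C(12,2)·(3)^2 = 66·9 = 594.
  V_q(n, t) = 1 + 36 + 594 = 631.
Step 2: q^n = 4^12 = 16777216.
Step 3: Hamming bound ⌊q^n / V_q(n,t)⌋ = ⌊16777216/631⌋ = 26588.
Step 4: Compare |C| = 17412 to 26588: satisfied.
The claimed |C| lies below the Hamming bound.


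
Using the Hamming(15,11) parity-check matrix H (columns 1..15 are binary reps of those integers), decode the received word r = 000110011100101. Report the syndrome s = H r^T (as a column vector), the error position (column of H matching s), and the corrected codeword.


s = (1, 0, 0, 0)^T, error position = 8, corrected codeword c = 000110001100101

Compute s = H r^T mod 2 one row at a time:
  s_1 = 1 + 1 + 1 + 0 + 0 + 1 + 0 + 1 = 5 ≡ 1 (mod 2).
  s_2 = 1 + 1 + 0 + 0 + 0 + 1 + 0 + 1 = 4 ≡ 0 (mod 2).
  s_3 = 0 + 0 + 0 + 0 + 1 + 0 + 0 + 1 = 2 ≡ 0 (mod 2).
  s_4 = 0 + 0 + 1 + 0 + 1 + 0 + 1 + 1 = 4 ≡ 0 (mod 2).
s = (1, 0, 0, 0)^T — this equals column 8 of H (binary 1000), so error is at position 8.
Correct: flip bit 8 of r = 000110011100101 to get c = 000110001100101.


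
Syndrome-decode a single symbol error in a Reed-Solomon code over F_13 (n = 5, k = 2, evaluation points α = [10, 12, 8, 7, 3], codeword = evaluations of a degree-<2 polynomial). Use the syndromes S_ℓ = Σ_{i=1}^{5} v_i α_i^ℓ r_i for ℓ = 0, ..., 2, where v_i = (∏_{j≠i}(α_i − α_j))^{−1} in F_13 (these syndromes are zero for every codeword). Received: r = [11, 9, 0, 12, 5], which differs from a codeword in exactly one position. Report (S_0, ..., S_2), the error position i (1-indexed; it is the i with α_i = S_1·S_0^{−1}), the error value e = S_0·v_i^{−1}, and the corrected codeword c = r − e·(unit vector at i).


S = (10, 5, 9), error at position 4, error magnitude e = 11, c = [11, 9, 0, 1, 5].

Step 1: column multipliers v_i = (∏_{j≠i}(α_i − α_j))^{−1} mod 13.
  i = 1 (α = 10): (10−12)(10−8)(10−7)(10−3) = (−2)·2·3·7 = −84 ≡ 7, so v_1 = 7^{−1} = 2 (mod 13).
  i = 2 (α = 12): (12−10)(12−8)(12−7)(12−3) = 2·4·5·9 = 360 ≡ 9, so v_2 = 9^{−1} = 3 (mod 13).
  i = 3 (α = 8): (8−10)(8−12)(8−7)(8−3) = (−2)·(−4)·1·5 = 40 ≡ 1, so v_3 = 1^{−1} = 1 (mod 13).
  i = 4 (α = 7): (7−10)(7−12)(7−8)(7−3) = (−3)·(−5)·(−1)·4 = −60 ≡ 5, so v_4 = 5^{−1} = 8 (mod 13).
  i = 5 (α = 3): (3−10)(3−12)(3−8)(3−7) = (−7)·(−9)·(−5)·(−4) = 1260 ≡ 12, so v_5 = 12^{−1} = 12 (mod 13).
  v = [2, 3, 1, 8, 12].
Step 2: syndromes of r = [11, 9, 0, 12, 5] (all sums mod 13).
  S_0 = Σ v_i r_i = 2·11 + 3·9 + 1·0 + 8·12 + 12·5 = 205 ≡ 10.
  S_1 = Σ v_i α_i r_i = 2·10·11 + 3·12·9 + 1·8·0 + 8·7·12 + 12·3·5 = 1396 ≡ 5.
  α_i^2 mod 13 = [9, 1, 12, 10, 9].
  S_2 = Σ v_i α_i^2 r_i = 2·9·11 + 3·1·9 + 1·12·0 + 8·10·12 + 12·9·5 = 1725 ≡ 9.
  S = (10, 5, 9) ≠ 0, so r is not a codeword (an error is present).
Step 3: locate the error. For a single error e at position i, S_ℓ = v_i·e·α_i^ℓ, so α_err = S_1/S_0.
  S_0^{−1} = 10^{−1} = 4 (mod 13), so α_err = 5·4 = 20 ≡ 7 = α_4. Error position i = 4.
  Consistency check: S_2/S_1 = 9·8 = 72 ≡ 7 = α_err ✓ (single-error assumption holds).
Step 4: error magnitude e = S_0/v_4 = S_0·∏_{j≠4}(α_4 − α_j) = 10·5 = 50 ≡ 11 (mod 13).
Step 5: correct position 4: c_4 = r_4 − e = 12 − 11 ≡ 1 (mod 13). Hence c = [11, 9, 0, 1, 5].
  Check: interpolating c through the α_i gives m(x) = 8 + 12·x (degree < 2) with m(α_i) = c_i for every i, so c is indeed a codeword.


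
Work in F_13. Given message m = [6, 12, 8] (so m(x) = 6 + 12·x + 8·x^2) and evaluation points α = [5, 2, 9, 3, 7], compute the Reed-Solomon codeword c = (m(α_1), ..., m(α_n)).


c = [6, 10, 8, 10, 1]

Message polynomial: m(x) = 6 + 12·x + 8·x^2 (mod 13).
For each evaluation point α_i, compute m(α_i) mod 13:
  α_1 = 5: Horner steps 8 → 0 → 6, so m(5) = 6.
  α_2 = 2: Horner steps 8 → 2 → 10, so m(2) = 10.
  α_3 = 9: Horner steps 8 → 6 → 8, so m(9) = 8.
  α_4 = 3: Horner steps 8 → 10 → 10, so m(3) = 10.
  α_5 = 7: Horner steps 8 → 3 → 1, so m(7) = 1.
Codeword c = [6, 10, 8, 10, 1] ∈ F_13^5.


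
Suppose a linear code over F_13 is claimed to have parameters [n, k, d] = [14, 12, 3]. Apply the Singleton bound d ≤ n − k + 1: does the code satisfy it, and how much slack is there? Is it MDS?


Singleton RHS = n − k + 1 = 3, slack = 0, bound satisfied, MDS.

Singleton bound: d ≤ n − k + 1.
Here n = 14, k = 12, so n − k + 1 = 3.
Given d = 3, check d ≤ 3: YES.
Slack = (n − k + 1) − d = 0.
The code is MDS (slack = 0).
Description: the claimed parameters are [14, 12, 3]_13; such a code would be MDS (meets Singleton bound).


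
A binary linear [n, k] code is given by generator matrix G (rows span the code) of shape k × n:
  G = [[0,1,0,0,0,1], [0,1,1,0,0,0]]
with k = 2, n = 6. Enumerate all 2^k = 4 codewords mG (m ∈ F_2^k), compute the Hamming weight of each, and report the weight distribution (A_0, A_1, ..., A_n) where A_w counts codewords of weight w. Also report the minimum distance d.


Weight distribution: A_0 = 1, A_2 = 3. Minimum distance d = 2.

Enumerate all 2^2 = 4 messages m ∈ F_2^2.
For each, compute codeword c = mG in F_2^6, then tally its weight.
  m = 00 → c = 000000, weight = 0.
  m = 10 → c = 010001, weight = 2.
  m = 01 → c = 011000, weight = 2.
  m = 11 → c = 001001, weight = 2.
Tally weights:
  weight 0: 1 codewords.
  weight 2: 3 codewords.
Minimum distance d = smallest w > 0 with A_w > 0 = 2.
Sanity: Σ A_w = 4 = 2^2 = 4 ✓.


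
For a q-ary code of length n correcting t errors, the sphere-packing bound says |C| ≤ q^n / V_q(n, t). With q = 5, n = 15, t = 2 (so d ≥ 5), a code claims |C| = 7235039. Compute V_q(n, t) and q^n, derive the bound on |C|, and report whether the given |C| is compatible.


V_q(n, t) = 1741, q^n = 30517578125, Hamming bound = 17528764, |C| = 7235039 ≤ bound (satisfied).

Step 1: Compute V_q(n, t) = Σ_{j=0}^2 C(n, j) (q−1)^j.
  j = 0: C(15,0)·(4)^0 = 1·1 = 1.
  j = 1: C(15,1)·(4)^1 = 15·4 = 60.
  j = 2: C(15,2)·(4)^2 = 105·16 = 1680.
  V_q(n, t) = 1 + 60 + 1680 = 1741.
Step 2: q^n = 5^15 = 30517578125.
Step 3: Hamming bound ⌊q^n / V_q(n,t)⌋ = ⌊30517578125/1741⌋ = 17528764.
Step 4: Compare |C| = 7235039 to 17528764: satisfied.
The claimed |C| lies below the Hamming bound.


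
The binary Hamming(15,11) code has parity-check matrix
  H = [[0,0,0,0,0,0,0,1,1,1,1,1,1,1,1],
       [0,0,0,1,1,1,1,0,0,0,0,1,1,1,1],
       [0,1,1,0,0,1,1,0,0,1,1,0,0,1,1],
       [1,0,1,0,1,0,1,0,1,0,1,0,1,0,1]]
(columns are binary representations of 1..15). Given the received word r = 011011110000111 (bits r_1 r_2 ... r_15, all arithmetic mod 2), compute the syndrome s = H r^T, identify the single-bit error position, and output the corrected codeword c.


s = (0, 0, 0, 1)^T, error position = 1, corrected codeword c = 111011110000111

Compute s = H r^T mod 2 one row at a time:
  s_1 = 1 + 0 + 0 + 0 + 0 + 1 + 1 + 1 = 4 ≡ 0 (mod 2).
  s_2 = 0 + 1 + 1 + 1 + 0 + 1 + 1 + 1 = 6 ≡ 0 (mod 2).
  s_3 = 1 + 1 + 1 + 1 + 0 + 0 + 1 + 1 = 6 ≡ 0 (mod 2).
  s_4 = 0 + 1 + 1 + 1 + 0 + 0 + 1 + 1 = 5 ≡ 1 (mod 2).
s = (0, 0, 0, 1)^T — this equals column 1 of H (binary 0001), so error is at position 1.
Correct: flip bit 1 of r = 011011110000111 to get c = 111011110000111.


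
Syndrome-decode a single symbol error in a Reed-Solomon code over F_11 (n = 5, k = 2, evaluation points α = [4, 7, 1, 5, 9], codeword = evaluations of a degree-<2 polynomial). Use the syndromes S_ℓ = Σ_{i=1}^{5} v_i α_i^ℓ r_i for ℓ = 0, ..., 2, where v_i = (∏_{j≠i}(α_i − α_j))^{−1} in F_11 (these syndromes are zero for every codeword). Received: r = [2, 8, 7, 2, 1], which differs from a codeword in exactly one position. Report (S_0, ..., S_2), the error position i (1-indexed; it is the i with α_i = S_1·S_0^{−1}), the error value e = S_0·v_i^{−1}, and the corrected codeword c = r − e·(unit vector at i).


S = (2, 10, 6), error at position 4, error magnitude e = 9, c = [2, 8, 7, 4, 1].

Step 1: column multipliers v_i = (∏_{j≠i}(α_i − α_j))^{−1} mod 11.
  i = 1 (α = 4): (4−7)(4−1)(4−5)(4−9) = (−3)·3·(−1)·(−5) = −45 ≡ 10, so v_1 = 10^{−1} = 10 (mod 11).
  i = 2 (α = 7): (7−4)(7−1)(7−5)(7−9) = 3·6·2·(−2) = −72 ≡ 5, so v_2 = 5^{−1} = 9 (mod 11).
  i = 3 (α = 1): (1−4)(1−7)(1−5)(1−9) = (−3)·(−6)·(−4)·(−8) = 576 ≡ 4, so v_3 = 4^{−1} = 3 (mod 11).
  i = 4 (α = 5): (5−4)(5−7)(5−1)(5−9) = 1·(−2)·4·(−4) = 32 ≡ 10, so v_4 = 10^{−1} = 10 (mod 11).
  i = 5 (α = 9): (9−4)(9−7)(9−1)(9−5) = 5·2·8·4 = 320 ≡ 1, so v_5 = 1^{−1} = 1 (mod 11).
  v = [10, 9, 3, 10, 1].
Step 2: syndromes of r = [2, 8, 7, 2, 1] (all sums mod 11).
  S_0 = Σ v_i r_i = 10·2 + 9·8 + 3·7 + 10·2 + 1·1 = 134 ≡ 2.
  S_1 = Σ v_i α_i r_i = 10·4·2 + 9·7·8 + 3·1·7 + 10·5·2 + 1·9·1 = 714 ≡ 10.
  α_i^2 mod 11 = [5, 5, 1, 3, 4].
  S_2 = Σ v_i α_i^2 r_i = 10·5·2 + 9·5·8 + 3·1·7 + 10·3·2 + 1·4·1 = 545 ≡ 6.
  S = (2, 10, 6) ≠ 0, so r is not a codeword (an error is present).
Step 3: locate the error. For a single error e at position i, S_ℓ = v_i·e·α_i^ℓ, so α_err = S_1/S_0.
  S_0^{−1} = 2^{−1} = 6 (mod 11), so α_err = 10·6 = 60 ≡ 5 = α_4. Error position i = 4.
  Consistency check: S_2/S_1 = 6·10 = 60 ≡ 5 = α_err ✓ (single-error assumption holds).
Step 4: error magnitude e = S_0/v_4 = S_0·∏_{j≠4}(α_4 − α_j) = 2·10 = 20 ≡ 9 (mod 11).
Step 5: correct position 4: c_4 = r_4 − e = 2 − 9 ≡ 4 (mod 11). Hence c = [2, 8, 7, 4, 1].
  Check: interpolating c through the α_i gives m(x) = 5 + 2·x (degree < 2) with m(α_i) = c_i for every i, so c is indeed a codeword.


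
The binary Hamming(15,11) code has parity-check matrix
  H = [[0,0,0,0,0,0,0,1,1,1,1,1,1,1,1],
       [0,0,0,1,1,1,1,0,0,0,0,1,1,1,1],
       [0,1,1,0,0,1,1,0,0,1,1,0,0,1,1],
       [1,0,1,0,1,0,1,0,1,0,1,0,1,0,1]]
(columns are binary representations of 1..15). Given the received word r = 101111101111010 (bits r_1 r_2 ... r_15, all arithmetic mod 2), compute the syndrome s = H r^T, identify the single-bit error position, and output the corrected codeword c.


s = (1, 0, 0, 0)^T, error position = 8, corrected codeword c = 101111111111010

Compute s = H r^T mod 2 one row at a time:
  s_1 = 0 + 1 + 1 + 1 + 1 + 0 + 1 + 0 = 5 ≡ 1 (mod 2).
  s_2 = 1 + 1 + 1 + 1 + 1 + 0 + 1 + 0 = 6 ≡ 0 (mod 2).
  s_3 = 0 + 1 + 1 + 1 + 1 + 1 + 1 + 0 = 6 ≡ 0 (mod 2).
  s_4 = 1 + 1 + 1 + 1 + 1 + 1 + 0 + 0 = 6 ≡ 0 (mod 2).
s = (1, 0, 0, 0)^T — this equals column 8 of H (binary 1000), so error is at position 8.
Correct: flip bit 8 of r = 101111101111010 to get c = 101111111111010.


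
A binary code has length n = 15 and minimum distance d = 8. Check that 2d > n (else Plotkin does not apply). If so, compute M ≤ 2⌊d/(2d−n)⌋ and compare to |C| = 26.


Plotkin bound M ≤ 16; given |C| = 26 > bound (violated).

Check applicability: 2d = 16, n = 15.
2d − n = 1 > 0, so Plotkin applies.
Compute d/(2d−n) = 8/1 ≈ 8.0000.
⌊d/(2d−n)⌋ = 8.
Plotkin bound: M ≤ 2·8 = 16.
Given |C| = 26, check: VIOLATED.
This |C| is above the Plotkin bound, so no binary code with n = 15, d = 8 and 26 codewords exists.


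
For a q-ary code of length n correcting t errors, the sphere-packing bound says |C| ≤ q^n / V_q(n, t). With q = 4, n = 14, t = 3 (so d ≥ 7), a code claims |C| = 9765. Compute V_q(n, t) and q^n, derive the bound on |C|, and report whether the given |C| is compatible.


V_q(n, t) = 10690, q^n = 268435456, Hamming bound = 25110, |C| = 9765 ≤ bound (satisfied).

Step 1: Compute V_q(n, t) = Σ_{j=0}^3 C(n, j) (q−1)^j.
  j = 0: C(14,0)·(3)^0 = 1·1 = 1.
  j = 1: C(14,1)·(3)^1 = 14·3 = 42.
  j = 2: C(14,2)·(3)^2 = 91·9 = 819.
  j = 3: C(14,3)·(3)^3 = 364·27 = 9828.
  V_q(n, t) = 1 + 42 + 819 + 9828 = 10690.
Step 2: q^n = 4^14 = 268435456.
Step 3: Hamming bound ⌊q^n / V_q(n,t)⌋ = ⌊268435456/10690⌋ = 25110.
Step 4: Compare |C| = 9765 to 25110: satisfied.
The claimed |C| lies below the Hamming bound.


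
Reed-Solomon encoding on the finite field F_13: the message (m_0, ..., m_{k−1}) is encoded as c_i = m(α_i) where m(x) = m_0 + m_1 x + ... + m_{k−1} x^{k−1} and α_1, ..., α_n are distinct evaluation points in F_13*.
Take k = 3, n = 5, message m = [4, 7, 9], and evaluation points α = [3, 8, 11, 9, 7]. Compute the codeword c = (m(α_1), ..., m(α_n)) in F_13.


c = [2, 12, 0, 3, 0]

Message polynomial: m(x) = 4 + 7·x + 9·x^2 (mod 13).
For each evaluation point α_i, compute m(α_i) mod 13:
  α_1 = 3: Horner steps 9 → 8 → 2, so m(3) = 2.
  α_2 = 8: Horner steps 9 → 1 → 12, so m(8) = 12.
  α_3 = 11: Horner steps 9 → 2 → 0, so m(11) = 0.
  α_4 = 9: Horner steps 9 → 10 → 3, so m(9) = 3.
  α_5 = 7: Horner steps 9 → 5 → 0, so m(7) = 0.
Codeword c = [2, 12, 0, 3, 0] ∈ F_13^5.


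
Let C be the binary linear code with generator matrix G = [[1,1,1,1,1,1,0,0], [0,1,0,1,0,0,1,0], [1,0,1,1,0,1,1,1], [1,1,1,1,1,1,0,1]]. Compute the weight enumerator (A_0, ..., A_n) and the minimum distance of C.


Weight distribution: A_0 = 1, A_1 = 1, A_2 = 1, A_3 = 3, A_4 = 3, A_5 = 3, A_6 = 3, A_7 = 1. Minimum distance d = 1.

Enumerate all 2^4 = 16 messages m ∈ F_2^4.
For each, compute codeword c = mG in F_2^8, then tally its weight.
  m = 0000 → c = 00000000, weight = 0.
  m = 1000 → c = 11111100, weight = 6.
  m = 0100 → c = 01010010, weight = 3.
  m = 1100 → c = 10101110, weight = 5.
  m = 0010 → c = 10110111, weight = 6.
  m = 1010 → c = 01001011, weight = 4.
  m = 0110 → c = 11100101, weight = 5.
  m = 1110 → c = 00011001, weight = 3.
  m = 0001 → c = 11111101, weight = 7.
  m = 1001 → c = 00000001, weight = 1.
  m = 0101 → c = 10101111, weight = 6.
  m = 1101 → c = 01010011, weight = 4.
  m = 0011 → c = 01001010, weight = 3.
  m = 1011 → c = 10110110, weight = 5.
  m = 0111 → c = 00011000, weight = 2.
  m = 1111 → c = 11100100, weight = 4.
Tally weights:
  weight 0: 1 codewords.
  weight 1: 1 codewords.
  weight 2: 1 codewords.
  weight 3: 3 codewords.
  weight 4: 3 codewords.
  weight 5: 3 codewords.
  weight 6: 3 codewords.
  weight 7: 1 codewords.
Minimum distance d = smallest w > 0 with A_w > 0 = 1.
Sanity: Σ A_w = 16 = 2^4 = 16 ✓.


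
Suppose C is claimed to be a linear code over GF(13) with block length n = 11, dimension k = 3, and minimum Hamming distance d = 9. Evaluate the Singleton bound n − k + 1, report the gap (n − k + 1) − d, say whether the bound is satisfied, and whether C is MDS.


Singleton RHS = n − k + 1 = 9, slack = 0, bound satisfied, MDS.

Singleton bound: d ≤ n − k + 1.
Here n = 11, k = 3, so n − k + 1 = 9.
Given d = 9, check d ≤ 9: YES.
Slack = (n − k + 1) − d = 0.
The code is MDS (slack = 0).
Description: the claimed parameters are [11, 3, 9]_13; such a code would be MDS (meets Singleton bound).


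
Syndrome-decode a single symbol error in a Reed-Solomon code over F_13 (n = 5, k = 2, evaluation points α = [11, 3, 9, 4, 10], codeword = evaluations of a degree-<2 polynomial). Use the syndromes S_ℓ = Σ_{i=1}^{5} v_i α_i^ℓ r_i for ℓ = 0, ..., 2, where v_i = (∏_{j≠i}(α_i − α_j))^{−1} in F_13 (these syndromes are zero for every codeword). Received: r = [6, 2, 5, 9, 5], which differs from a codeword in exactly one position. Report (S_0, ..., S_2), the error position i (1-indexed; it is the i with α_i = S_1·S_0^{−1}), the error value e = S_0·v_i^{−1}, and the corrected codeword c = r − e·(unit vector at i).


S = (11, 6, 8), error at position 5, error magnitude e = 6, c = [6, 2, 5, 9, 12].

Step 1: column multipliers v_i = (∏_{j≠i}(α_i − α_j))^{−1} mod 13.
  i = 1 (α = 11): (11−3)(11−9)(11−4)(11−10) = 8·2·7·1 = 112 ≡ 8, so v_1 = 8^{−1} = 5 (mod 13).
  i = 2 (α = 3): (3−11)(3−9)(3−4)(3−10) = (−8)·(−6)·(−1)·(−7) = 336 ≡ 11, so v_2 = 11^{−1} = 6 (mod 13).
  i = 3 (α = 9): (9−11)(9−3)(9−4)(9−10) = (−2)·6·5·(−1) = 60 ≡ 8, so v_3 = 8^{−1} = 5 (mod 13).
  i = 4 (α = 4): (4−11)(4−3)(4−9)(4−10) = (−7)·1·(−5)·(−6) = −210 ≡ 11, so v_4 = 11^{−1} = 6 (mod 13).
  i = 5 (α = 10): (10−11)(10−3)(10−9)(10−4) = (−1)·7·1·6 = −42 ≡ 10, so v_5 = 10^{−1} = 4 (mod 13).
  v = [5, 6, 5, 6, 4].
Step 2: syndromes of r = [6, 2, 5, 9, 5] (all sums mod 13).
  S_0 = Σ v_i r_i = 5·6 + 6·2 + 5·5 + 6·9 + 4·5 = 141 ≡ 11.
  S_1 = Σ v_i α_i r_i = 5·11·6 + 6·3·2 + 5·9·5 + 6·4·9 + 4·10·5 = 1007 ≡ 6.
  α_i^2 mod 13 = [4, 9, 3, 3, 9].
  S_2 = Σ v_i α_i^2 r_i = 5·4·6 + 6·9·2 + 5·3·5 + 6·3·9 + 4·9·5 = 645 ≡ 8.
  S = (11, 6, 8) ≠ 0, so r is not a codeword (an error is present).
Step 3: locate the error. For a single error e at position i, S_ℓ = v_i·e·α_i^ℓ, so α_err = S_1/S_0.
  S_0^{−1} = 11^{−1} = 6 (mod 13), so α_err = 6·6 = 36 ≡ 10 = α_5. Error position i = 5.
  Consistency check: S_2/S_1 = 8·11 = 88 ≡ 10 = α_err ✓ (single-error assumption holds).
Step 4: error magnitude e = S_0/v_5 = S_0·∏_{j≠5}(α_5 − α_j) = 11·10 = 110 ≡ 6 (mod 13).
Step 5: correct position 5: c_5 = r_5 − e = 5 − 6 ≡ 12 (mod 13). Hence c = [6, 2, 5, 9, 12].
  Check: interpolating c through the α_i gives m(x) = 7 + 7·x (degree < 2) with m(α_i) = c_i for every i, so c is indeed a codeword.


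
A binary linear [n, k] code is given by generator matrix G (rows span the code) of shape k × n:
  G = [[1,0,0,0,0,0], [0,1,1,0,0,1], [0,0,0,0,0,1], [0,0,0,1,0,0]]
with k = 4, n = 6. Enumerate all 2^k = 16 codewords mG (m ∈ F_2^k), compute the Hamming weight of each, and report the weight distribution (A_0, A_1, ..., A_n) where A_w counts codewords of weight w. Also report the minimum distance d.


Weight distribution: A_0 = 1, A_1 = 3, A_2 = 4, A_3 = 4, A_4 = 3, A_5 = 1. Minimum distance d = 1.

Enumerate all 2^4 = 16 messages m ∈ F_2^4.
For each, compute codeword c = mG in F_2^6, then tally its weight.
  m = 0000 → c = 000000, weight = 0.
  m = 1000 → c = 100000, weight = 1.
  m = 0100 → c = 011001, weight = 3.
  m = 1100 → c = 111001, weight = 4.
  m = 0010 → c = 000001, weight = 1.
  m = 1010 → c = 100001, weight = 2.
  m = 0110 → c = 011000, weight = 2.
  m = 1110 → c = 111000, weight = 3.
  m = 0001 → c = 000100, weight = 1.
  m = 1001 → c = 100100, weight = 2.
  m = 0101 → c = 011101, weight = 4.
  m = 1101 → c = 111101, weight = 5.
  m = 0011 → c = 000101, weight = 2.
  m = 1011 → c = 100101, weight = 3.
  m = 0111 → c = 011100, weight = 3.
  m = 1111 → c = 111100, weight = 4.
Tally weights:
  weight 0: 1 codewords.
  weight 1: 3 codewords.
  weight 2: 4 codewords.
  weight 3: 4 codewords.
  weight 4: 3 codewords.
  weight 5: 1 codewords.
Minimum distance d = smallest w > 0 with A_w > 0 = 1.
Sanity: Σ A_w = 16 = 2^4 = 16 ✓.


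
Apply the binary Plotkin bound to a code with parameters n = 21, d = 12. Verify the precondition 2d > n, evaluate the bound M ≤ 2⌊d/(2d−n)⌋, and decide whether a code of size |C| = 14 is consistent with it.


Plotkin bound M ≤ 8; given |C| = 14 > bound (violated).

Check applicability: 2d = 24, n = 21.
2d − n = 3 > 0, so Plotkin applies.
Compute d/(2d−n) = 12/3 ≈ 4.0000.
⌊d/(2d−n)⌋ = 4.
Plotkin bound: M ≤ 2·4 = 8.
Given |C| = 14, check: VIOLATED.
This |C| is above the Plotkin bound, so no binary code with n = 21, d = 12 and 14 codewords exists.


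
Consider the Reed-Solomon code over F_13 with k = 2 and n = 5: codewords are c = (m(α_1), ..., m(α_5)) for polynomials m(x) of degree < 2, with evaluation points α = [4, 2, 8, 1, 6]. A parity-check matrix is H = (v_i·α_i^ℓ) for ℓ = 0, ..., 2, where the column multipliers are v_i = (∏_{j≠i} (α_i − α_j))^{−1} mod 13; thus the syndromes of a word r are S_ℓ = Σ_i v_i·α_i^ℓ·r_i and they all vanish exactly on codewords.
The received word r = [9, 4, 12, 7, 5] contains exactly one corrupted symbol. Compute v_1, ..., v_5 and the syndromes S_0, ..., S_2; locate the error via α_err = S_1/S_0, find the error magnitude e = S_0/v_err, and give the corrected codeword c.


S = (7, 2, 8), error at position 1, error magnitude e = 11, c = [11, 4, 12, 7, 5].

Step 1: column multipliers v_i = (∏_{j≠i}(α_i − α_j))^{−1} mod 13.
  i = 1 (α = 4): (4−2)(4−8)(4−1)(4−6) = 2·(−4)·3·(−2) = 48 ≡ 9, so v_1 = 9^{−1} = 3 (mod 13).
  i = 2 (α = 2): (2−4)(2−8)(2−1)(2−6) = (−2)·(−6)·1·(−4) = −48 ≡ 4, so v_2 = 4^{−1} = 10 (mod 13).
  i = 3 (α = 8): (8−4)(8−2)(8−1)(8−6) = 4·6·7·2 = 336 ≡ 11, so v_3 = 11^{−1} = 6 (mod 13).
  i = 4 (α = 1): (1−4)(1−2)(1−8)(1−6) = (−3)·(−1)·(−7)·(−5) = 105 ≡ 1, so v_4 = 1^{−1} = 1 (mod 13).
  i = 5 (α = 6): (6−4)(6−2)(6−8)(6−1) = 2·4·(−2)·5 = −80 ≡ 11, so v_5 = 11^{−1} = 6 (mod 13).
  v = [3, 10, 6, 1, 6].
Step 2: syndromes of r = [9, 4, 12, 7, 5] (all sums mod 13).
  S_0 = Σ v_i r_i = 3·9 + 10·4 + 6·12 + 1·7 + 6·5 = 176 ≡ 7.
  S_1 = Σ v_i α_i r_i = 3·4·9 + 10·2·4 + 6·8·12 + 1·1·7 + 6·6·5 = 951 ≡ 2.
  α_i^2 mod 13 = [3, 4, 12, 1, 10].
  S_2 = Σ v_i α_i^2 r_i = 3·3·9 + 10·4·4 + 6·12·12 + 1·1·7 + 6·10·5 = 1412 ≡ 8.
  S = (7, 2, 8) ≠ 0, so r is not a codeword (an error is present).
Step 3: locate the error. For a single error e at position i, S_ℓ = v_i·e·α_i^ℓ, so α_err = S_1/S_0.
  S_0^{−1} = 7^{−1} = 2 (mod 13), so α_err = 2·2 = 4 ≡ 4 = α_1. Error position i = 1.
  Consistency check: S_2/S_1 = 8·7 = 56 ≡ 4 = α_err ✓ (single-error assumption holds).
Step 4: error magnitude e = S_0/v_1 = S_0·∏_{j≠1}(α_1 − α_j) = 7·9 = 63 ≡ 11 (mod 13).
Step 5: correct position 1: c_1 = r_1 − e = 9 − 11 ≡ 11 (mod 13). Hence c = [11, 4, 12, 7, 5].
  Check: interpolating c through the α_i gives m(x) = 10 + 10·x (degree < 2) with m(α_i) = c_i for every i, so c is indeed a codeword.


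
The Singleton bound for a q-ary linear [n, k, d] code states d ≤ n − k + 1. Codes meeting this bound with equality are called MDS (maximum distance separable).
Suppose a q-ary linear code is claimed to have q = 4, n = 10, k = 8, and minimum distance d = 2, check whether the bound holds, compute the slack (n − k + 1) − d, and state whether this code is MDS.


Singleton RHS = n − k + 1 = 3, slack = 1, bound satisfied, not MDS.

Singleton bound: d ≤ n − k + 1.
Here n = 10, k = 8, so n − k + 1 = 3.
Given d = 2, check d ≤ 3: YES.
Slack = (n − k + 1) − d = 1.
The code is NOT MDS (slack = 1 > 0).
Description: the claimed parameters are [10, 8, 2]_4; such a code would be non-MDS.


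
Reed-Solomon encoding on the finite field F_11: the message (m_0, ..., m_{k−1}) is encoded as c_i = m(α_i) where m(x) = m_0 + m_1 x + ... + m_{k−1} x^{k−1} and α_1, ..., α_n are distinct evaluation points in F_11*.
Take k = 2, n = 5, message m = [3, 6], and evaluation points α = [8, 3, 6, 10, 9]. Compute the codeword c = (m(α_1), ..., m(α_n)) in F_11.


c = [7, 10, 6, 8, 2]

Message polynomial: m(x) = 3 + 6·x (mod 11).
For each evaluation point α_i, compute m(α_i) mod 11:
  α_1 = 8: Horner steps 6 → 7, so m(8) = 7.
  α_2 = 3: Horner steps 6 → 10, so m(3) = 10.
  α_3 = 6: Horner steps 6 → 6, so m(6) = 6.
  α_4 = 10: Horner steps 6 → 8, so m(10) = 8.
  α_5 = 9: Horner steps 6 → 2, so m(9) = 2.
Codeword c = [7, 10, 6, 8, 2] ∈ F_11^5.


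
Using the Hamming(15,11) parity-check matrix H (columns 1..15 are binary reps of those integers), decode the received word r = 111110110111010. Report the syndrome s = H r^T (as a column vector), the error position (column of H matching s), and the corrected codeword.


s = (1, 1, 0, 1)^T, error position = 13, corrected codeword c = 111110110111110

Compute s = H r^T mod 2 one row at a time:
  s_1 = 1 + 0 + 1 + 1 + 1 + 0 + 1 + 0 = 5 ≡ 1 (mod 2).
  s_2 = 1 + 1 + 0 + 1 + 1 + 0 + 1 + 0 = 5 ≡ 1 (mod 2).
  s_3 = 1 + 1 + 0 + 1 + 1 + 1 + 1 + 0 = 6 ≡ 0 (mod 2).
  s_4 = 1 + 1 + 1 + 1 + 0 + 1 + 0 + 0 = 5 ≡ 1 (mod 2).
s = (1, 1, 0, 1)^T — this equals column 13 of H (binary 1101), so error is at position 13.
Correct: flip bit 13 of r = 111110110111010 to get c = 111110110111110.


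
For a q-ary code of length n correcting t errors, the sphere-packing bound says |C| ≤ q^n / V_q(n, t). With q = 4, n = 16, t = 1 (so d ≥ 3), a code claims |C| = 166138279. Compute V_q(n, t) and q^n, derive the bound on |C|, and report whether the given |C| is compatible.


V_q(n, t) = 49, q^n = 4294967296, Hamming bound = 87652393, |C| = 166138279 > bound (violated).

Step 1: Compute V_q(n, t) = Σ_{j=0}^1 C(n, j) (q−1)^j.
  j = 0: C(16,0)·(3)^0 = 1·1 = 1.
  j = 1: C(16,1)·(3)^1 = 16·3 = 48.
  V_q(n, t) = 1 + 48 = 49.
Step 2: q^n = 4^16 = 4294967296.
Step 3: Hamming bound ⌊q^n / V_q(n,t)⌋ = ⌊4294967296/49⌋ = 87652393.
Step 4: Compare |C| = 166138279 to 87652393: violated.
The claimed |C| lies above the Hamming bound, so no 4-ary code of length 16 with d ≥ 3 can have 166138279 codewords.
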